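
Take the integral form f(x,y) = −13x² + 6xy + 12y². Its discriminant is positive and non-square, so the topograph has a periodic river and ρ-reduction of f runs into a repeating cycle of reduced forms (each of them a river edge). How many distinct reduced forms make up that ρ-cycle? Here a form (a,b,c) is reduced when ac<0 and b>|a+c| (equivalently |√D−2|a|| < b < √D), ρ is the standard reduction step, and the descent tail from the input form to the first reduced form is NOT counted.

D = 660, ⌊√D⌋ = 25
river: ρ → (12,18,-7)
river: ρ → (-7,24,3)
river: ρ → (3,24,-7)
river: ρ → (-7,18,12)
river: ρ → (12,6,-13)
river: ρ → (-13,20,5)
river: ρ → (5,20,-13)
river: ρ → (-13,6,12)
ρ-cycle length = 8 (tail of 0 descent steps not counted)

8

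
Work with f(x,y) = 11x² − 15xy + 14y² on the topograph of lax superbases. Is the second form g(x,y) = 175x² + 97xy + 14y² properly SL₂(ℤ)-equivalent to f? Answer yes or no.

D₁ = -391, D₂ = -391
f: translate: b→7 (≡-15 mod 22), so (11,-15,14)→(11,7,10)
f: flip: (11,7,10)→(10,-7,11)
f: reduced (well bottom): (10,-7,11) with a≤c, −a<b≤a
g: flip: (175,97,14)→(14,-97,175)
g: translate: b→-13 (≡-97 mod 28), so (14,-97,175)→(14,-13,10)
g: flip: (14,-13,10)→(10,13,14)
g: translate: b→-7 (≡13 mod 20), so (10,13,14)→(10,-7,11)
g: reduced (well bottom): (10,-7,11) with a≤c, −a<b≤a
reduced forms (10, -7, 11) vs (10, -7, 11) ⇒ equivalent

yes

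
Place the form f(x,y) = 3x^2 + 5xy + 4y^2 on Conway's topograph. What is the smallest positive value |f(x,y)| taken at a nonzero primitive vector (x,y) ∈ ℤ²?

translate: b→-1 (≡5 mod 6), so (3,5,4)→(3,-1,2)
flip: (3,-1,2)→(2,1,3)
reduced (well bottom): (2,1,3) with a≤c, −a<b≤a
well minimum = a = 2

2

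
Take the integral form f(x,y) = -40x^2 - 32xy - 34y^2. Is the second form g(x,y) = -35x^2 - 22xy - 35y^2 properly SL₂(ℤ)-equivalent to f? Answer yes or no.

D₁ = -4416, D₂ = -4416
f is negative-definite; reduce −f:
−f: flip: (40,32,34)→(34,-32,40)
−f: reduced (well bottom): (34,-32,40) with a≤c, −a<b≤a
flip sign back: reduced form of f is (-34,32,-40)
g is negative-definite; reduce −g:
−g: reduced (well bottom): (35,22,35) with a≤c, −a<b≤a
flip sign back: reduced form of g is (-35,-22,-35)
reduced forms (-34, 32, -40) vs (-35, -22, -35) ⇒ inequivalent

no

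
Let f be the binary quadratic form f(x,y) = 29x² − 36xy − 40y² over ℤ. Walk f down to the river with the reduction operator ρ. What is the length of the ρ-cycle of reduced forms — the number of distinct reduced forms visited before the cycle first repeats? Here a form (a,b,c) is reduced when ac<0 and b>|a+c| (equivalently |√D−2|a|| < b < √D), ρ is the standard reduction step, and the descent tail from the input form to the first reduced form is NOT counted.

D = 5936, ⌊√D⌋ = 77
descent: ρ → (-40,36,29)  [lands on river]
river: ρ → (29,22,-47)
river: ρ → (-47,72,4)
river: ρ → (4,72,-47)
river: ρ → (-47,22,29)
river: ρ → (29,36,-40)
river: ρ → (-40,44,25)
river: ρ → (25,56,-28)
river: ρ → (-28,56,25)
river: ρ → (25,44,-40)
ρ-cycle length = 10 (tail of 1 descent step not counted)

10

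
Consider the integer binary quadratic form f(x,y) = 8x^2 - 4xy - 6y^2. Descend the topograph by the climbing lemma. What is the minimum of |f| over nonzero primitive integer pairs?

descent: ρ → (-6,4,8)  [lands on river]
river: ρ → (8,12,-2)
river: ρ → (-2,12,8)
river: ρ → (8,4,-6)
river: ρ → (-6,8,6)
river: ρ → (6,4,-8)
river: ρ → (-8,12,2)
river: ρ → (2,12,-8)
river: ρ → (-8,4,6)
river: ρ → (6,8,-6)
closes: descent 1, river 10
min |a| on river = 2

2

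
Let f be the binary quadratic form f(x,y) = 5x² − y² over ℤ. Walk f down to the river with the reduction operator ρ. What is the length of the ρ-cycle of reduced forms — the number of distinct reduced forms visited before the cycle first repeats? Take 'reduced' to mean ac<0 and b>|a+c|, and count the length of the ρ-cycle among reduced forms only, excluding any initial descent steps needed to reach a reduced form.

D = 20, ⌊√D⌋ = 4
descent: ρ → (-1,4,1)  [lands on river]
river: ρ → (1,4,-1)
ρ-cycle length = 2 (tail of 1 descent step not counted)

2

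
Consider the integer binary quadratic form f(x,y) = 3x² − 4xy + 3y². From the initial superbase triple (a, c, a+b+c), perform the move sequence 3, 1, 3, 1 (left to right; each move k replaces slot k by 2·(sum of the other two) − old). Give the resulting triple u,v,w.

start (3,3,2) = (f(1,0),f(0,1),f(1,1))
replace slot 3: 2·(3+3) − 2 = 10 → (3,3,10)
replace slot 1: 2·(3+10) − 3 = 23 → (23,3,10)
replace slot 3: 2·(23+3) − 10 = 42 → (23,3,42)
replace slot 1: 2·(3+42) − 23 = 67 → (67,3,42)

67,3,42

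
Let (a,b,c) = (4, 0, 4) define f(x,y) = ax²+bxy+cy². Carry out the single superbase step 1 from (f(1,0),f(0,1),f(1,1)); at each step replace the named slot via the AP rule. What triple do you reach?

start (4,4,8) = (f(1,0),f(0,1),f(1,1))
replace slot 1: 2·(4+8) − 4 = 20 → (20,4,8)

20,4,8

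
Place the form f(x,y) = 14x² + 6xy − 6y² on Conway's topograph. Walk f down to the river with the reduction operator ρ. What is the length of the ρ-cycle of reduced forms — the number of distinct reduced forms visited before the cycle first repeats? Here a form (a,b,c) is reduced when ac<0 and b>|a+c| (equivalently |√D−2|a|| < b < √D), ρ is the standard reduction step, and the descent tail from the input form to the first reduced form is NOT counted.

D = 372, ⌊√D⌋ = 19
descent: ρ → (-6,18,2)  [lands on river]
river: ρ → (2,18,-6)
ρ-cycle length = 2 (tail of 1 descent step not counted)

2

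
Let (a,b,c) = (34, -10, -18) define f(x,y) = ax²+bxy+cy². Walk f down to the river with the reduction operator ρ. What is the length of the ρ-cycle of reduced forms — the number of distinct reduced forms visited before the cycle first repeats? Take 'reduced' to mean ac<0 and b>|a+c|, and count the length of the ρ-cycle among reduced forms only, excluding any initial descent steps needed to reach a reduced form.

D = 2548, ⌊√D⌋ = 50
descent: ρ → (-18,46,6)  [lands on river]
river: ρ → (6,50,-2)
river: ρ → (-2,50,6)
river: ρ → (6,46,-18)
river: ρ → (-18,26,26)
river: ρ → (26,26,-18)
ρ-cycle length = 6 (tail of 1 descent step not counted)

6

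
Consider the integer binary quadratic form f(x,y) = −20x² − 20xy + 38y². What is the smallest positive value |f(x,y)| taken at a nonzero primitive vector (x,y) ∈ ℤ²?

descent: ρ → (38,20,-20)  [lands on river]
river: ρ → (-20,20,38)
river: ρ → (38,56,-2)
river: ρ → (-2,56,38)
closes: descent 1, river 4
min |a| on river = 2

2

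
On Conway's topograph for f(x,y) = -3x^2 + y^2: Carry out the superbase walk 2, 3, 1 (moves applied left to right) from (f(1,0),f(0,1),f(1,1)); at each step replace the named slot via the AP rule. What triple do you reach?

start (-3,1,-2) = (f(1,0),f(0,1),f(1,1))
replace slot 2: 2·((-3)+(-2)) − 1 = -11 → (-3,-11,-2)
replace slot 3: 2·((-3)+(-11)) − (-2) = -26 → (-3,-11,-26)
replace slot 1: 2·((-11)+(-26)) − (-3) = -71 → (-71,-11,-26)

-71,-11,-26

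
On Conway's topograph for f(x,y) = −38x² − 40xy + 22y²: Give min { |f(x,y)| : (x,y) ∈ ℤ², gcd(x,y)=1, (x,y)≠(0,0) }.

descent: ρ → (22,40,-38)  [lands on river]
river: ρ → (-38,36,24)
river: ρ → (24,60,-14)
river: ρ → (-14,52,40)
river: ρ → (40,28,-26)
river: ρ → (-26,24,42)
river: ρ → (42,60,-8)
river: ρ → (-8,68,10)
river: ρ → (10,52,-56)
river: ρ → (-56,60,6)
river: ρ → (6,60,-56)
river: ρ → (-56,52,10)
river: ρ → (10,68,-8)
river: ρ → (-8,60,42)
river: ρ → (42,24,-26)
river: ρ → (-26,28,40)
river: ρ → (40,52,-14)
river: ρ → (-14,60,24)
river: ρ → (24,36,-38)
river: ρ → (-38,40,22)
river: ρ → (22,48,-30)
river: ρ → (-30,12,40)
river: ρ → (40,68,-2)
river: ρ → (-2,68,40)
river: ρ → (40,12,-30)
river: ρ → (-30,48,22)
closes: descent 1, river 26
min |a| on river = 2

2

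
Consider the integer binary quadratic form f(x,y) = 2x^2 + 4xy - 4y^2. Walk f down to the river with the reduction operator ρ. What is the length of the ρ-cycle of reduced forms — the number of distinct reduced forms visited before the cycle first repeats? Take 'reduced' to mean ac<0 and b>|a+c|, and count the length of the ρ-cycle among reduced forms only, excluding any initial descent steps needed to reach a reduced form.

D = 48, ⌊√D⌋ = 6
river: ρ → (-4,4,2)
river: ρ → (2,4,-4)
ρ-cycle length = 2 (tail of 0 descent steps not counted)

2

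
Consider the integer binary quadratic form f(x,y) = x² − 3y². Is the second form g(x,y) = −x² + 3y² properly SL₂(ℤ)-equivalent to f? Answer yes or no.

D₁ = 12, D₂ = 12
river cycle of f (length 2): (1, 2, -2), (-2, 2, 1)
river cycle of g (length 2): (-1, 2, 2), (2, 2, -1)
cycles differ ⇒ inequivalent

no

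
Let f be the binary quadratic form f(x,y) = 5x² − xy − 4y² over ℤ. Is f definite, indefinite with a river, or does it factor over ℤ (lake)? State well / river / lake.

D = b²−4ac = (-1)² − 4·5·(-4) = 81
D = 9² is a perfect square ⇒ form factors over ℤ ⇒ lakes

lake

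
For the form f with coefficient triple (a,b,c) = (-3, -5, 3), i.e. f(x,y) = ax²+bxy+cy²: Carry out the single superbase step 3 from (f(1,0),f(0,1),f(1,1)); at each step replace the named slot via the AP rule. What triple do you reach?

start (-3,3,-5) = (f(1,0),f(0,1),f(1,1))
replace slot 3: 2·((-3)+3) − (-5) = 5 → (-3,3,5)

-3,3,5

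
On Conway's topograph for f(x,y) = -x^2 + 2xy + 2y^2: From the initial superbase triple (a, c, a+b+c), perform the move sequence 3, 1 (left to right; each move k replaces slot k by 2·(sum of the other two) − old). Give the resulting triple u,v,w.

start (-1,2,3) = (f(1,0),f(0,1),f(1,1))
replace slot 3: 2·((-1)+2) − 3 = -1 → (-1,2,-1)
replace slot 1: 2·(2+(-1)) − (-1) = 3 → (3,2,-1)

3,2,-1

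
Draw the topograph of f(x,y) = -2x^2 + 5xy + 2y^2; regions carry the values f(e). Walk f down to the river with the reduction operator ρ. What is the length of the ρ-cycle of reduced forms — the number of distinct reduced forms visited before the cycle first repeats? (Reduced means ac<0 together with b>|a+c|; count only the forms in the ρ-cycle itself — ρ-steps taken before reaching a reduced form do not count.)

D = 41, ⌊√D⌋ = 6
river: ρ → (2,3,-4)
river: ρ → (-4,5,1)
river: ρ → (1,5,-4)
river: ρ → (-4,3,2)
river: ρ → (2,5,-2)
river: ρ → (-2,3,4)
river: ρ → (4,5,-1)
river: ρ → (-1,5,4)
river: ρ → (4,3,-2)
river: ρ → (-2,5,2)
ρ-cycle length = 10 (tail of 0 descent steps not counted)

10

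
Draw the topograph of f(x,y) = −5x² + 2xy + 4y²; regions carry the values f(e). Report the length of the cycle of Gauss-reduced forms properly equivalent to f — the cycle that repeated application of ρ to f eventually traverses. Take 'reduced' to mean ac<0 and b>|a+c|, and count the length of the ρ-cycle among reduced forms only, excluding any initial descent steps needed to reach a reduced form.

D = 84, ⌊√D⌋ = 9
river: ρ → (4,6,-3)
river: ρ → (-3,6,4)
river: ρ → (4,2,-5)
river: ρ → (-5,8,1)
river: ρ → (1,8,-5)
river: ρ → (-5,2,4)
ρ-cycle length = 6 (tail of 0 descent steps not counted)

6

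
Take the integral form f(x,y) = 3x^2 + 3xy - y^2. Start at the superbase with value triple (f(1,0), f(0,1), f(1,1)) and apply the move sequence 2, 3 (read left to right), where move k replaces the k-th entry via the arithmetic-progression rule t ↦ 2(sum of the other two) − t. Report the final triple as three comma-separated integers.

start (3,-1,5) = (f(1,0),f(0,1),f(1,1))
replace slot 2: 2·(3+5) − (-1) = 17 → (3,17,5)
replace slot 3: 2·(3+17) − 5 = 35 → (3,17,35)

3,17,35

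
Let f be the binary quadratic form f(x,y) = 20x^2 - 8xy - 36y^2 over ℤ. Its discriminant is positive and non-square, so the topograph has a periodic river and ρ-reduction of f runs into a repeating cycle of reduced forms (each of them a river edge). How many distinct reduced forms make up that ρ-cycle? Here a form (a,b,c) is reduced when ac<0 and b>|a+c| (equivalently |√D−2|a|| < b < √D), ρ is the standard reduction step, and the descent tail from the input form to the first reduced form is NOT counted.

D = 2944, ⌊√D⌋ = 54
descent: ρ → (-36,8,20)
descent: ρ → (20,32,-24)  [lands on river]
river: ρ → (-24,16,28)
river: ρ → (28,40,-12)
river: ρ → (-12,32,40)
river: ρ → (40,48,-4)
river: ρ → (-4,48,40)
river: ρ → (40,32,-12)
river: ρ → (-12,40,28)
river: ρ → (28,16,-24)
river: ρ → (-24,32,20)
river: ρ → (20,48,-8)
river: ρ → (-8,48,20)
ρ-cycle length = 12 (tail of 2 descent steps not counted)

12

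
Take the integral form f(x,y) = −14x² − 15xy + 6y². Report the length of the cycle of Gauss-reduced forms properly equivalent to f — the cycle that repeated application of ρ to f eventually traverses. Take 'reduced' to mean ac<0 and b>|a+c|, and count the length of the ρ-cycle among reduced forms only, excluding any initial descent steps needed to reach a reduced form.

D = 561, ⌊√D⌋ = 23
descent: ρ → (6,15,-14)  [lands on river]
river: ρ → (-14,13,7)
river: ρ → (7,15,-12)
river: ρ → (-12,9,10)
river: ρ → (10,11,-11)
river: ρ → (-11,11,10)
river: ρ → (10,9,-12)
river: ρ → (-12,15,7)
river: ρ → (7,13,-14)
river: ρ → (-14,15,6)
river: ρ → (6,21,-5)
river: ρ → (-5,19,10)
river: ρ → (10,21,-3)
river: ρ → (-3,21,10)
river: ρ → (10,19,-5)
river: ρ → (-5,21,6)
ρ-cycle length = 16 (tail of 1 descent step not counted)

16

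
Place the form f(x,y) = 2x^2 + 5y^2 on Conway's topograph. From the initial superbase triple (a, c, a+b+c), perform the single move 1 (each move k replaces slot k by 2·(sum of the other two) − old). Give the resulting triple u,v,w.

start (2,5,7) = (f(1,0),f(0,1),f(1,1))
replace slot 1: 2·(5+7) − 2 = 22 → (22,5,7)

22,5,7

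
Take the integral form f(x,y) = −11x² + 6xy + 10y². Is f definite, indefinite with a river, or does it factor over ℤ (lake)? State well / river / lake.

D = b²−4ac = 6² − 4·(-11)·10 = 476
D > 0 non-square ⇒ indefinite ⇒ periodic river

river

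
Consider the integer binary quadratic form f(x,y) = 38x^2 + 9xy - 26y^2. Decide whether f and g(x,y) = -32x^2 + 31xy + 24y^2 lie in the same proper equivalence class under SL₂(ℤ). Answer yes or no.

D₁ = 4033, D₂ = 4033
river cycle of f (length 82): (-26, 43, 21), (21, 41, -28), (-28, 15, 34), (34, 53, -9), (-9, 55, 28), (28, 57, -7), (-7, 55, 36), (36, 17, -26), (-26, 35, 27), (27, 19, -34), … (72 more)
river cycle of g (length 82): (24, 17, -39), (-39, 61, 2), (2, 63, -8), (-8, 49, 51), (51, 53, -6), (-6, 55, 42), (42, 29, -19), (-19, 47, 24), (24, 49, -17), (-17, 53, 18), … (72 more)
cycles differ ⇒ inequivalent

no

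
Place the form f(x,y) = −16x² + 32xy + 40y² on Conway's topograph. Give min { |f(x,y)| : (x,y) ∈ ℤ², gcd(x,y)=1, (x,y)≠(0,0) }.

river: ρ → (40,48,-8)
river: ρ → (-8,48,40)
river: ρ → (40,32,-16)
river: ρ → (-16,32,40)
closes: descent 0, river 4
min |a| on river = 8

8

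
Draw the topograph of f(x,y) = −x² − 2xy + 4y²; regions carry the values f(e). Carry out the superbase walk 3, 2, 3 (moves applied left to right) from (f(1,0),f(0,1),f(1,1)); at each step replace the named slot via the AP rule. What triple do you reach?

start (-1,4,1) = (f(1,0),f(0,1),f(1,1))
replace slot 3: 2·((-1)+4) − 1 = 5 → (-1,4,5)
replace slot 2: 2·((-1)+5) − 4 = 4 → (-1,4,5)
replace slot 3: 2·((-1)+4) − 5 = 1 → (-1,4,1)

-1,4,1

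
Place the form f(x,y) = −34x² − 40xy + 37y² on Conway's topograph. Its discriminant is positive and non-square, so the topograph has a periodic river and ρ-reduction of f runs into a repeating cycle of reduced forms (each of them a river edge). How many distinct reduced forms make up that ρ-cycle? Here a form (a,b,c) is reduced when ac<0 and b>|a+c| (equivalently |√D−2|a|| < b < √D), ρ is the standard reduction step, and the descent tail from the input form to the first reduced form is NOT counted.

D = 6632, ⌊√D⌋ = 81
descent: ρ → (37,40,-34)  [lands on river]
river: ρ → (-34,28,43)
river: ρ → (43,58,-19)
river: ρ → (-19,56,46)
river: ρ → (46,36,-29)
river: ρ → (-29,80,2)
river: ρ → (2,80,-29)
river: ρ → (-29,36,46)
river: ρ → (46,56,-19)
river: ρ → (-19,58,43)
river: ρ → (43,28,-34)
river: ρ → (-34,40,37)
river: ρ → (37,34,-37)
river: ρ → (-37,40,34)
river: ρ → (34,28,-43)
river: ρ → (-43,58,19)
river: ρ → (19,56,-46)
river: ρ → (-46,36,29)
river: ρ → (29,80,-2)
river: ρ → (-2,80,29)
river: ρ → (29,36,-46)
river: ρ → (-46,56,19)
river: ρ → (19,58,-43)
river: ρ → (-43,28,34)
river: ρ → (34,40,-37)
river: ρ → (-37,34,37)
ρ-cycle length = 26 (tail of 1 descent step not counted)

26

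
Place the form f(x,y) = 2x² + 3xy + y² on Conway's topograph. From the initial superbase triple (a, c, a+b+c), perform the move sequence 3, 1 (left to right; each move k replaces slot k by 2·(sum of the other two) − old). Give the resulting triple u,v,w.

start (2,1,6) = (f(1,0),f(0,1),f(1,1))
replace slot 3: 2·(2+1) − 6 = 0 → (2,1,0)
replace slot 1: 2·(1+0) − 2 = 0 → (0,1,0)

0,1,0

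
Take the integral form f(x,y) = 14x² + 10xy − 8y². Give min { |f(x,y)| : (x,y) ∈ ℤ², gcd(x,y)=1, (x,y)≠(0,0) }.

river: ρ → (-8,22,2)
river: ρ → (2,22,-8)
river: ρ → (-8,10,14)
river: ρ → (14,18,-4)
river: ρ → (-4,22,4)
river: ρ → (4,18,-14)
river: ρ → (-14,10,8)
river: ρ → (8,22,-2)
river: ρ → (-2,22,8)
river: ρ → (8,10,-14)
river: ρ → (-14,18,4)
river: ρ → (4,22,-4)
river: ρ → (-4,18,14)
river: ρ → (14,10,-8)
closes: descent 0, river 14
min |a| on river = 2

2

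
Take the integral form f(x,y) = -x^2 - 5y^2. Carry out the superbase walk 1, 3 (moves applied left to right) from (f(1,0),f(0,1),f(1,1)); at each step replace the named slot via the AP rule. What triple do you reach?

start (-1,-5,-6) = (f(1,0),f(0,1),f(1,1))
replace slot 1: 2·((-5)+(-6)) − (-1) = -21 → (-21,-5,-6)
replace slot 3: 2·((-21)+(-5)) − (-6) = -46 → (-21,-5,-46)

-21,-5,-46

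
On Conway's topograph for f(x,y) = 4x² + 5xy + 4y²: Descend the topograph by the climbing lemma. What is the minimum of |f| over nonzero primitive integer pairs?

translate: b→-3 (≡5 mod 8), so (4,5,4)→(4,-3,3)
flip: (4,-3,3)→(3,3,4)
reduced (well bottom): (3,3,4) with a≤c, −a<b≤a
well minimum = a = 3

3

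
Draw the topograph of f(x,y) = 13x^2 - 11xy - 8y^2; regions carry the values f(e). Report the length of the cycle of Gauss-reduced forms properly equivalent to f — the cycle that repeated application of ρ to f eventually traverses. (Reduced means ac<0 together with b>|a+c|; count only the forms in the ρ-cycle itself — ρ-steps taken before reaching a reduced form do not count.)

D = 537, ⌊√D⌋ = 23
descent: ρ → (-8,11,13)  [lands on river]
river: ρ → (13,15,-6)
river: ρ → (-6,21,4)
river: ρ → (4,19,-11)
river: ρ → (-11,3,12)
river: ρ → (12,21,-2)
river: ρ → (-2,23,1)
river: ρ → (1,23,-2)
river: ρ → (-2,21,12)
river: ρ → (12,3,-11)
river: ρ → (-11,19,4)
river: ρ → (4,21,-6)
river: ρ → (-6,15,13)
river: ρ → (13,11,-8)
river: ρ → (-8,21,3)
river: ρ → (3,21,-8)
ρ-cycle length = 16 (tail of 1 descent step not counted)

16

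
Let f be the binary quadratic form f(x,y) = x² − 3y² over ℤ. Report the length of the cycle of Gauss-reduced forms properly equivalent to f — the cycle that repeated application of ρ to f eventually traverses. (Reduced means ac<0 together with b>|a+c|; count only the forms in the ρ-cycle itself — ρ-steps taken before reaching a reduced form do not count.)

D = 12, ⌊√D⌋ = 3
descent: ρ → (-3,0,1)
descent: ρ → (1,2,-2)  [lands on river]
river: ρ → (-2,2,1)
ρ-cycle length = 2 (tail of 2 descent steps not counted)

2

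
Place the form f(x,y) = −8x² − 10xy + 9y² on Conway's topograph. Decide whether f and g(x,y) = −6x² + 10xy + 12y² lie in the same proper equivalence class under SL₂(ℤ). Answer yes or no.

D₁ = 388, D₂ = 388
river cycle of f (length 22): (9, 10, -8), (-8, 6, 11), (11, 16, -3), (-3, 14, 16), (16, 18, -1), (-1, 18, 16), (16, 14, -3), (-3, 16, 11), (11, 6, -8), (-8, 10, 9), … (12 more)
river cycle of g (length 18): (12, 14, -4), (-4, 18, 4), (4, 14, -12), (-12, 10, 6), (6, 14, -8), (-8, 18, 2), (2, 18, -8), (-8, 14, 6), (6, 10, -12), (-12, 14, 4), … (8 more)
cycles differ ⇒ inequivalent

no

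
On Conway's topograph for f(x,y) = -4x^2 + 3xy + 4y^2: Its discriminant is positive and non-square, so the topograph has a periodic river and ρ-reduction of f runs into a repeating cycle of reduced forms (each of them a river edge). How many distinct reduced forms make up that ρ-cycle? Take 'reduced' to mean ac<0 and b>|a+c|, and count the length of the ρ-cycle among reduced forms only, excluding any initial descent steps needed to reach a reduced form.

D = 73, ⌊√D⌋ = 8
river: ρ → (4,5,-3)
river: ρ → (-3,7,2)
river: ρ → (2,5,-6)
river: ρ → (-6,7,1)
river: ρ → (1,7,-6)
river: ρ → (-6,5,2)
river: ρ → (2,7,-3)
river: ρ → (-3,5,4)
river: ρ → (4,3,-4)
river: ρ → (-4,5,3)
river: ρ → (3,7,-2)
river: ρ → (-2,5,6)
river: ρ → (6,7,-1)
river: ρ → (-1,7,6)
river: ρ → (6,5,-2)
river: ρ → (-2,7,3)
river: ρ → (3,5,-4)
river: ρ → (-4,3,4)
ρ-cycle length = 18 (tail of 0 descent steps not counted)

18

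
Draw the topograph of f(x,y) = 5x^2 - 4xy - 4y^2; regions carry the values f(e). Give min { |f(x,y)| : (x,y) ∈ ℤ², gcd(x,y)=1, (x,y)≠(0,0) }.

descent: ρ → (-4,4,5)  [lands on river]
river: ρ → (5,6,-3)
river: ρ → (-3,6,5)
river: ρ → (5,4,-4)
closes: descent 1, river 4
min |a| on river = 3

3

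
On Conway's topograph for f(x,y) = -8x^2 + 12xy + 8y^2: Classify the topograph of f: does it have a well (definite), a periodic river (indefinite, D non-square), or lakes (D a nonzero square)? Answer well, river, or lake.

D = b²−4ac = 12² − 4·(-8)·8 = 400
D = 20² is a perfect square ⇒ form factors over ℤ ⇒ lakes

lake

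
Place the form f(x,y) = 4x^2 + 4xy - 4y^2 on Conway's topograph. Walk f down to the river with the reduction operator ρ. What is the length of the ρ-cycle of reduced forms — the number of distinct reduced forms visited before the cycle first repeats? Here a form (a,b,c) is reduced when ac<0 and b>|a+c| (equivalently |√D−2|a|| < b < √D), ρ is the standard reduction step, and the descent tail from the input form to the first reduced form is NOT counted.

D = 80, ⌊√D⌋ = 8
river: ρ → (-4,4,4)
river: ρ → (4,4,-4)
ρ-cycle length = 2 (tail of 0 descent steps not counted)

2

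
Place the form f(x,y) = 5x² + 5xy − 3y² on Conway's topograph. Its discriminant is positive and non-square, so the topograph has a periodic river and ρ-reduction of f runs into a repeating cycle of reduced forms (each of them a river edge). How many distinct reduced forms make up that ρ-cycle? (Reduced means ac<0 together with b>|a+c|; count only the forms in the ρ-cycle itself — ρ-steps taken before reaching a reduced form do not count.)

D = 85, ⌊√D⌋ = 9
river: ρ → (-3,7,3)
river: ρ → (3,5,-5)
river: ρ → (-5,5,3)
river: ρ → (3,7,-3)
river: ρ → (-3,5,5)
river: ρ → (5,5,-3)
ρ-cycle length = 6 (tail of 0 descent steps not counted)

6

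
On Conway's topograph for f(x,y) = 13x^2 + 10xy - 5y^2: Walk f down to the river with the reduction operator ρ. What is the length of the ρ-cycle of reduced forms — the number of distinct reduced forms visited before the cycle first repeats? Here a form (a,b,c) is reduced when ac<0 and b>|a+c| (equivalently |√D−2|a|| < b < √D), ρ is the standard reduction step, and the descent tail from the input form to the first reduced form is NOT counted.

D = 360, ⌊√D⌋ = 18
river: ρ → (-5,10,13)
river: ρ → (13,16,-2)
river: ρ → (-2,16,13)
river: ρ → (13,10,-5)
ρ-cycle length = 4 (tail of 0 descent steps not counted)

4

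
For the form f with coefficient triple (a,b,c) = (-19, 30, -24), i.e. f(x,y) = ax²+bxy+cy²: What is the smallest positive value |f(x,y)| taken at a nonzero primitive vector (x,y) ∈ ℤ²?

translate: b→8 (≡-30 mod 38), so (19,-30,24)→(19,8,13)
flip: (19,8,13)→(13,-8,19)
reduced (well bottom): (13,-8,19) with a≤c, −a<b≤a
well minimum |f| = |-13| = 13 (negative-definite)

13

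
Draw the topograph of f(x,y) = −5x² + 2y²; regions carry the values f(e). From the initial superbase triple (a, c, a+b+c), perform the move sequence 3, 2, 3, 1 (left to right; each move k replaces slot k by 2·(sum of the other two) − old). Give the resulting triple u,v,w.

start (-5,2,-3) = (f(1,0),f(0,1),f(1,1))
replace slot 3: 2·((-5)+2) − (-3) = -3 → (-5,2,-3)
replace slot 2: 2·((-5)+(-3)) − 2 = -18 → (-5,-18,-3)
replace slot 3: 2·((-5)+(-18)) − (-3) = -43 → (-5,-18,-43)
replace slot 1: 2·((-18)+(-43)) − (-5) = -117 → (-117,-18,-43)

-117,-18,-43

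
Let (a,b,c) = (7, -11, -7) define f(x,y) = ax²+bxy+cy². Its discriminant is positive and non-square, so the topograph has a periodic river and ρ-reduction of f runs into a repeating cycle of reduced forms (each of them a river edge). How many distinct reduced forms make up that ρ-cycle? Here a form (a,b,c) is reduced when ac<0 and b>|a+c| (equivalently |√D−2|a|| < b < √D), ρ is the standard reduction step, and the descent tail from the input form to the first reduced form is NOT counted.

D = 317, ⌊√D⌋ = 17
descent: ρ → (-7,11,7)  [lands on river]
river: ρ → (7,17,-1)
river: ρ → (-1,17,7)
river: ρ → (7,11,-7)
river: ρ → (-7,17,1)
river: ρ → (1,17,-7)
ρ-cycle length = 6 (tail of 1 descent step not counted)

6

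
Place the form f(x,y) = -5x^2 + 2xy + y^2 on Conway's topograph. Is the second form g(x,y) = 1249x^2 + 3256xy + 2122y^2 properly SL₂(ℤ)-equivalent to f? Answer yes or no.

D₁ = 24, D₂ = 24
river cycle of f (length 2): (1, 4, -2), (-2, 4, 1)
river cycle of g (length 2): (1, 4, -2), (-2, 4, 1)
cycles coincide ⇒ equivalent

yes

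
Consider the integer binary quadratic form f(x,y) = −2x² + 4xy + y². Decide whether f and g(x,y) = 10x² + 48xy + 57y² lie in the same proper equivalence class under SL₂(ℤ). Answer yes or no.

D₁ = 24, D₂ = 24
river cycle of f (length 2): (1, 4, -2), (-2, 4, 1)
river cycle of g (length 2): (1, 4, -2), (-2, 4, 1)
cycles coincide ⇒ equivalent

yes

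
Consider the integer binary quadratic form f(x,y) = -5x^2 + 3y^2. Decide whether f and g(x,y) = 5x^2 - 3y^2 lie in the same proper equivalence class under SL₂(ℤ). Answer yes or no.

D₁ = 60, D₂ = 60
river cycle of f (length 2): (3, 6, -2), (-2, 6, 3)
river cycle of g (length 2): (-3, 6, 2), (2, 6, -3)
cycles differ ⇒ inequivalent

no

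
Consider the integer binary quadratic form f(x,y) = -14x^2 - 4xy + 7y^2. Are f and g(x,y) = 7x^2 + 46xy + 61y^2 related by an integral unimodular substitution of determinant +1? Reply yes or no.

D₁ = 408, D₂ = 408
river cycle of f (length 6): (7, 18, -3), (-3, 18, 7), (7, 10, -11), (-11, 12, 6), (6, 12, -11), (-11, 10, 7)
river cycle of g (length 6): (7, 18, -3), (-3, 18, 7), (7, 10, -11), (-11, 12, 6), (6, 12, -11), (-11, 10, 7)
cycles coincide ⇒ equivalent

yes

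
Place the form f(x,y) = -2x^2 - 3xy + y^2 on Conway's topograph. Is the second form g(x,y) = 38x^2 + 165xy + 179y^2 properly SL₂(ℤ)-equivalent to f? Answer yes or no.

D₁ = 17, D₂ = 17
river cycle of f (length 6): (1, 3, -2), (-2, 1, 2), (2, 3, -1), (-1, 3, 2), (2, 1, -2), (-2, 3, 1)
river cycle of g (length 6): (1, 3, -2), (-2, 1, 2), (2, 3, -1), (-1, 3, 2), (2, 1, -2), (-2, 3, 1)
cycles coincide ⇒ equivalent

yes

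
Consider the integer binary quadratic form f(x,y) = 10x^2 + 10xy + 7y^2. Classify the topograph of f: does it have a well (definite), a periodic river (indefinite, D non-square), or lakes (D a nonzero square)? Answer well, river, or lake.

D = b²−4ac = 10² − 4·10·7 = -180
D < 0 ⇒ definite ⇒ every region one sign ⇒ single well

well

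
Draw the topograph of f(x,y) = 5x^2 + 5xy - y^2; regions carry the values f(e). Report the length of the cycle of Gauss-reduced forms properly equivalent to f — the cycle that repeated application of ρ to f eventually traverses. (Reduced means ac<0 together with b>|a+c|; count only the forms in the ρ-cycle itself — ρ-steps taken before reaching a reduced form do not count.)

D = 45, ⌊√D⌋ = 6
river: ρ → (-1,5,5)
river: ρ → (5,5,-1)
ρ-cycle length = 2 (tail of 0 descent steps not counted)

2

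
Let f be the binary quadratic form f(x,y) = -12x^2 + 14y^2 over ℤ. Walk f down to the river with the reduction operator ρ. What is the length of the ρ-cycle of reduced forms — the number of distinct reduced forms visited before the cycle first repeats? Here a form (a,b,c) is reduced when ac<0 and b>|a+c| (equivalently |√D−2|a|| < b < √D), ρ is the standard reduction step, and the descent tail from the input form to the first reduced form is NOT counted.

D = 672, ⌊√D⌋ = 25
descent: ρ → (14,0,-12)
descent: ρ → (-12,24,2)  [lands on river]
river: ρ → (2,24,-12)
ρ-cycle length = 2 (tail of 2 descent steps not counted)

2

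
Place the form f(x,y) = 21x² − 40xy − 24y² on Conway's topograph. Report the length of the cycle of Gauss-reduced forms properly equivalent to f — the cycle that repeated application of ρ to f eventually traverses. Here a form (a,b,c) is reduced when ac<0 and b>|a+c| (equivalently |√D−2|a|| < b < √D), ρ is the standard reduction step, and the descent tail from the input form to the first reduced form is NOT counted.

D = 3616, ⌊√D⌋ = 60
descent: ρ → (-24,40,21)  [lands on river]
river: ρ → (21,44,-20)
river: ρ → (-20,36,29)
river: ρ → (29,22,-27)
river: ρ → (-27,32,24)
river: ρ → (24,16,-35)
river: ρ → (-35,54,5)
river: ρ → (5,56,-24)
ρ-cycle length = 8 (tail of 1 descent step not counted)

8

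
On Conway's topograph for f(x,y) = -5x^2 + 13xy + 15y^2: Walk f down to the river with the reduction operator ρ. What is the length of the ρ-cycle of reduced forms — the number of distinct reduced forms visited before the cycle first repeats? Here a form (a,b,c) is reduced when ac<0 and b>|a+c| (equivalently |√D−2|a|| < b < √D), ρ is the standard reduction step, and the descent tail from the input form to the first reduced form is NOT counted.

D = 469, ⌊√D⌋ = 21
river: ρ → (15,17,-3)
river: ρ → (-3,19,9)
river: ρ → (9,17,-5)
river: ρ → (-5,13,15)
ρ-cycle length = 4 (tail of 0 descent steps not counted)

4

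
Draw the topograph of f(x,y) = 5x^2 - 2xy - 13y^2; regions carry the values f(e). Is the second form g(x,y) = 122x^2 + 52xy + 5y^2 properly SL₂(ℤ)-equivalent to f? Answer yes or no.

D₁ = 264, D₂ = 264
river cycle of f (length 6): (5, 8, -10), (-10, 12, 3), (3, 12, -10), (-10, 8, 5), (5, 12, -6), (-6, 12, 5)
river cycle of g (length 6): (5, 8, -10), (-10, 12, 3), (3, 12, -10), (-10, 8, 5), (5, 12, -6), (-6, 12, 5)
cycles coincide ⇒ equivalent

yes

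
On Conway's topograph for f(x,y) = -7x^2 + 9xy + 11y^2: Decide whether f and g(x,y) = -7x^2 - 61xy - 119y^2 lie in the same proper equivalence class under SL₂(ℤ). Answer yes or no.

D₁ = 389, D₂ = 389
river cycle of f (length 14): (11, 13, -5), (-5, 17, 5), (5, 13, -11), (-11, 9, 7), (7, 19, -1), (-1, 19, 7), (7, 9, -11), (-11, 13, 5), (5, 17, -5), (-5, 13, 11), … (4 more)
river cycle of g (length 14): (-7, 9, 11), (11, 13, -5), (-5, 17, 5), (5, 13, -11), (-11, 9, 7), (7, 19, -1), (-1, 19, 7), (7, 9, -11), (-11, 13, 5), (5, 17, -5), … (4 more)
cycles coincide ⇒ equivalent

yes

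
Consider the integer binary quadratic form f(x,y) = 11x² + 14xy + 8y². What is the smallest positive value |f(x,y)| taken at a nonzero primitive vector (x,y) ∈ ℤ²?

translate: b→-8 (≡14 mod 22), so (11,14,8)→(11,-8,5)
flip: (11,-8,5)→(5,8,11)
translate: b→-2 (≡8 mod 10), so (5,8,11)→(5,-2,8)
reduced (well bottom): (5,-2,8) with a≤c, −a<b≤a
well minimum = a = 5

5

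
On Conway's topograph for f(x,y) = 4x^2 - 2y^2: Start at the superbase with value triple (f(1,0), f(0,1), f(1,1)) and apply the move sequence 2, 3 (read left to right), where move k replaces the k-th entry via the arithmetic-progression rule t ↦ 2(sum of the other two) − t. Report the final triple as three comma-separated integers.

start (4,-2,2) = (f(1,0),f(0,1),f(1,1))
replace slot 2: 2·(4+2) − (-2) = 14 → (4,14,2)
replace slot 3: 2·(4+14) − 2 = 34 → (4,14,34)

4,14,34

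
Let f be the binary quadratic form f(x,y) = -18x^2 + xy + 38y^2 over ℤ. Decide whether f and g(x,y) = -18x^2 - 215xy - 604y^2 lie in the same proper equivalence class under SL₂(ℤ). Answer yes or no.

D₁ = 2737, D₂ = 2737
river cycle of f (length 30): (-18, 37, 19), (19, 39, -16), (-16, 25, 33), (33, 41, -8), (-8, 39, 38), (38, 37, -9), (-9, 35, 42), (42, 49, -2), (-2, 51, 17), (17, 51, -2), … (20 more)
river cycle of g (length 30): (-18, 37, 19), (19, 39, -16), (-16, 25, 33), (33, 41, -8), (-8, 39, 38), (38, 37, -9), (-9, 35, 42), (42, 49, -2), (-2, 51, 17), (17, 51, -2), … (20 more)
cycles coincide ⇒ equivalent

yes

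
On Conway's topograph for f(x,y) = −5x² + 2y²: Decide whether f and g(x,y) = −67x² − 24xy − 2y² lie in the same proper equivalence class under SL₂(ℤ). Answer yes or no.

D₁ = 40, D₂ = 40
river cycle of f (length 6): (2, 4, -3), (-3, 2, 3), (3, 4, -2), (-2, 4, 3), (3, 2, -3), (-3, 4, 2)
river cycle of g (length 6): (-2, 4, 3), (3, 2, -3), (-3, 4, 2), (2, 4, -3), (-3, 2, 3), (3, 4, -2)
cycles coincide ⇒ equivalent

yes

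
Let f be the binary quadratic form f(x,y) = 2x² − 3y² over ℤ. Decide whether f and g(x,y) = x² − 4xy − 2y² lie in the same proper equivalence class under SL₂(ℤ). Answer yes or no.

D₁ = 24, D₂ = 24
river cycle of f (length 2): (2, 4, -1), (-1, 4, 2)
river cycle of g (length 2): (-2, 4, 1), (1, 4, -2)
cycles differ ⇒ inequivalent

no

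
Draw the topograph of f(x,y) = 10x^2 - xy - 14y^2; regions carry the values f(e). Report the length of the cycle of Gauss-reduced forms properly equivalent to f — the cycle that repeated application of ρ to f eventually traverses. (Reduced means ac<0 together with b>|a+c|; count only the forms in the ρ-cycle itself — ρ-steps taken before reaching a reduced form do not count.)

D = 561, ⌊√D⌋ = 23
descent: ρ → (-14,1,10)
descent: ρ → (10,19,-5)  [lands on river]
river: ρ → (-5,21,6)
river: ρ → (6,15,-14)
river: ρ → (-14,13,7)
river: ρ → (7,15,-12)
river: ρ → (-12,9,10)
river: ρ → (10,11,-11)
river: ρ → (-11,11,10)
river: ρ → (10,9,-12)
river: ρ → (-12,15,7)
river: ρ → (7,13,-14)
river: ρ → (-14,15,6)
river: ρ → (6,21,-5)
river: ρ → (-5,19,10)
river: ρ → (10,21,-3)
river: ρ → (-3,21,10)
ρ-cycle length = 16 (tail of 2 descent steps not counted)

16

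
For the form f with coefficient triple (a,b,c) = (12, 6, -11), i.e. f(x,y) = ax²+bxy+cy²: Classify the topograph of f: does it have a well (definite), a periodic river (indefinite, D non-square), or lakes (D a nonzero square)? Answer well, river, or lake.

D = b²−4ac = 6² − 4·12·(-11) = 564
D > 0 non-square ⇒ indefinite ⇒ periodic river

river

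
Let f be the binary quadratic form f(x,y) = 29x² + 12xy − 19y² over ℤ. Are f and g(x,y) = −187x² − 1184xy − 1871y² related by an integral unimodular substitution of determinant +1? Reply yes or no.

D₁ = 2348, D₂ = 2348
river cycle of f (length 14): (-19, 26, 22), (22, 18, -23), (-23, 28, 17), (17, 40, -11), (-11, 48, 1), (1, 48, -11), (-11, 40, 17), (17, 28, -23), (-23, 18, 22), (22, 26, -19), … (4 more)
river cycle of g (length 14): (-2, 46, 29), (29, 12, -19), (-19, 26, 22), (22, 18, -23), (-23, 28, 17), (17, 40, -11), (-11, 48, 1), (1, 48, -11), (-11, 40, 17), (17, 28, -23), … (4 more)
cycles coincide ⇒ equivalent

yes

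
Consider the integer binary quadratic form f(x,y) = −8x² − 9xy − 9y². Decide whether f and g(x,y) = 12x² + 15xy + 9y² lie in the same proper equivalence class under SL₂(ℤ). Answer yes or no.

D₁ = -207, D₂ = -207
f is negative-definite; reduce −f:
−f: translate: b→-7 (≡9 mod 16), so (8,9,9)→(8,-7,8)
−f: flip: (8,-7,8)→(8,7,8)
−f: reduced (well bottom): (8,7,8) with a≤c, −a<b≤a
flip sign back: reduced form of f is (-8,-7,-8)
g: translate: b→-9 (≡15 mod 24), so (12,15,9)→(12,-9,6)
g: flip: (12,-9,6)→(6,9,12)
g: translate: b→-3 (≡9 mod 12), so (6,9,12)→(6,-3,9)
g: reduced (well bottom): (6,-3,9) with a≤c, −a<b≤a
reduced forms (-8, -7, -8) vs (6, -3, 9) ⇒ inequivalent

no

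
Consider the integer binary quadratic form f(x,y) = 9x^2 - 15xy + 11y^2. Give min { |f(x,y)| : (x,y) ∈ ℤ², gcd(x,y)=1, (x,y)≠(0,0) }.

translate: b→3 (≡-15 mod 18), so (9,-15,11)→(9,3,5)
flip: (9,3,5)→(5,-3,9)
reduced (well bottom): (5,-3,9) with a≤c, −a<b≤a
well minimum = a = 5

5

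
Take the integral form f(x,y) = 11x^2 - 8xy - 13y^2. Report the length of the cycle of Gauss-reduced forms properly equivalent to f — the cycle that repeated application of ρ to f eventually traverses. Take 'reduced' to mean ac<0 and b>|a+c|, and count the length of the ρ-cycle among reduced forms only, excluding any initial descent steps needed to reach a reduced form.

D = 636, ⌊√D⌋ = 25
descent: ρ → (-13,8,11)  [lands on river]
river: ρ → (11,14,-10)
river: ρ → (-10,6,15)
river: ρ → (15,24,-1)
river: ρ → (-1,24,15)
river: ρ → (15,6,-10)
river: ρ → (-10,14,11)
river: ρ → (11,8,-13)
river: ρ → (-13,18,6)
river: ρ → (6,18,-13)
ρ-cycle length = 10 (tail of 1 descent step not counted)

10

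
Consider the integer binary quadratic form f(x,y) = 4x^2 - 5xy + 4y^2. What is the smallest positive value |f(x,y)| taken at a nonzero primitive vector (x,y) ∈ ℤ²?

translate: b→3 (≡-5 mod 8), so (4,-5,4)→(4,3,3)
flip: (4,3,3)→(3,-3,4)
translate: b→3 (≡-3 mod 6), so (3,-3,4)→(3,3,4)
reduced (well bottom): (3,3,4) with a≤c, −a<b≤a
well minimum = a = 3

3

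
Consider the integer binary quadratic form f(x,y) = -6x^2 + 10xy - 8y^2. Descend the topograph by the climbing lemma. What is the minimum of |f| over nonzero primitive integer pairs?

translate: b→2 (≡-10 mod 12), so (6,-10,8)→(6,2,4)
flip: (6,2,4)→(4,-2,6)
reduced (well bottom): (4,-2,6) with a≤c, −a<b≤a
well minimum |f| = |-4| = 4 (negative-definite)

4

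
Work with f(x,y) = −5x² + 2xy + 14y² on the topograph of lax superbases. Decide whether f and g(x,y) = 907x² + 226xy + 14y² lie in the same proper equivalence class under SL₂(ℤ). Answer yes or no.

D₁ = 284, D₂ = 284
river cycle of f (length 8): (-5, 12, 7), (7, 16, -1), (-1, 16, 7), (7, 12, -5), (-5, 8, 11), (11, 14, -2), (-2, 14, 11), (11, 8, -5)
river cycle of g (length 8): (-5, 12, 7), (7, 16, -1), (-1, 16, 7), (7, 12, -5), (-5, 8, 11), (11, 14, -2), (-2, 14, 11), (11, 8, -5)
cycles coincide ⇒ equivalent

yes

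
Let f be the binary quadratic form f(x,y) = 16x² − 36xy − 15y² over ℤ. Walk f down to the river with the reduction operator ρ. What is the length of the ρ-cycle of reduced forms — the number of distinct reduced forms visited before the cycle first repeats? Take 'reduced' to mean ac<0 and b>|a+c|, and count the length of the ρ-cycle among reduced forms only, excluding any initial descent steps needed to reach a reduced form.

D = 2256, ⌊√D⌋ = 47
descent: ρ → (-15,36,16)  [lands on river]
river: ρ → (16,28,-23)
river: ρ → (-23,18,21)
river: ρ → (21,24,-20)
river: ρ → (-20,16,25)
river: ρ → (25,34,-11)
river: ρ → (-11,32,28)
river: ρ → (28,24,-15)
ρ-cycle length = 8 (tail of 1 descent step not counted)

8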